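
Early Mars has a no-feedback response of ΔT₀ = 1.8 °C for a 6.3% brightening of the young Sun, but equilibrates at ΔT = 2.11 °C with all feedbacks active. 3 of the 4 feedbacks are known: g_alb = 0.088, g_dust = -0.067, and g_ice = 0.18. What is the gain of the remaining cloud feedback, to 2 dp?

-0.05

Amplification A = ΔT/ΔT₀ = 2.11/1.8 = 1.172.
Total gain g = 1 − 1/A = 1 − 1/1.172 = 0.1468.
Known gains sum to 0.088 − 0.067 + 0.18 = 0.201.
g_cld = 0.1468 − 0.201 = -0.05.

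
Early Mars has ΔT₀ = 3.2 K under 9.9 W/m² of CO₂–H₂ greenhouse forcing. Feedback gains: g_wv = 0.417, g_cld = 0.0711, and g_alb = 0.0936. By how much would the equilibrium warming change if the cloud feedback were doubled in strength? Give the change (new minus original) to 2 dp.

1.57 K

Original: g = 0.5817, ΔT = 3.2/(1−0.5817) = 7.6500 K.
With doubled cloud: g' = 0.6528, ΔT' = 3.2/(1−0.6528) = 9.2166 K.
Change = 9.2166 − 7.6500 = 1.57 K.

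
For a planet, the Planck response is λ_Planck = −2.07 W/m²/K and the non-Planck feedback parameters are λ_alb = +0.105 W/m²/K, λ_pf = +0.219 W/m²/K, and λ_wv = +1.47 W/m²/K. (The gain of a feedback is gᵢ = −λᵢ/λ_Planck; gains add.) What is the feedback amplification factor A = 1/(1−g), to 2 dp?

7.50

Convert to gains: g_alb = 0.105/2.07 = 0.05072; g_pf = 0.219/2.07 = 0.1058; g_wv = 1.47/2.07 = 0.7101.
Total gain g = 0.86662.
A = 1/(1 − 0.86662) = 7.50.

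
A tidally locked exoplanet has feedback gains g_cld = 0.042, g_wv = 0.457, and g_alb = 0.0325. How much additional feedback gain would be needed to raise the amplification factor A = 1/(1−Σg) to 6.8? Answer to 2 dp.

0.32

Current total gain = 0.5315.
Target gain for A = 6.8: g* = 1 − 1/6.8 = 0.8529.
Additional gain needed = 0.8529 − 0.5315 = 0.32.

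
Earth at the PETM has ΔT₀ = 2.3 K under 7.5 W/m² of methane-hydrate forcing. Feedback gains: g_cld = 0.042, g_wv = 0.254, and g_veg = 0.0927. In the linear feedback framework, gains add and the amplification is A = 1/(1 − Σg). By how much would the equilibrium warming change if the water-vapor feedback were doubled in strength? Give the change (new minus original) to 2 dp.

Original: g = 0.3887, ΔT = 2.3/(1−0.3887) = 3.7625 K.
With doubled water-vapor: g' = 0.6427, ΔT' = 2.3/(1−0.6427) = 6.4372 K.
Change = 6.4372 − 3.7625 = 2.67 K.

2.67 K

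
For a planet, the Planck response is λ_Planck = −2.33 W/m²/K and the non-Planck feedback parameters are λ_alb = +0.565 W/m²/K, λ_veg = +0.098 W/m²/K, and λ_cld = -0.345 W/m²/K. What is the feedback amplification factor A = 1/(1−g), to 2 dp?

1.16

Convert to gains: g_alb = 0.565/2.33 = 0.2425; g_veg = 0.098/2.33 = 0.04206; g_cld = -0.345/2.33 = -0.1481.
Total gain g = 0.13646.
A = 1/(1 − 0.13646) = 1.16.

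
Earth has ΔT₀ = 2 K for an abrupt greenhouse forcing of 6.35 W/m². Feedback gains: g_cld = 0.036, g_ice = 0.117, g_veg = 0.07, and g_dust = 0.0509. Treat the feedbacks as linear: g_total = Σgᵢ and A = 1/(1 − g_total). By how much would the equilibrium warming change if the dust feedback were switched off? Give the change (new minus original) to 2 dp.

-0.18 K

Original: g = 0.2739, ΔT = 2/(1−0.2739) = 2.7544 K.
Without dust: g' = 0.223, ΔT' = 2/(1−0.223) = 2.5740 K.
Change = 2.5740 − 2.7544 = -0.18 K.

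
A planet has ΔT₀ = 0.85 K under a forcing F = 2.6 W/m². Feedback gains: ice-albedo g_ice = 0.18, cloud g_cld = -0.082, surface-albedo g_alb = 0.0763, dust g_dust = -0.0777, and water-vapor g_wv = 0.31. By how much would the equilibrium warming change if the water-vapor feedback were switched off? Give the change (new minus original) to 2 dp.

-0.49 K

Original: g = 0.4066, ΔT = 0.85/(1−0.4066) = 1.4324 K.
Without water-vapor: g' = 0.0966, ΔT' = 0.85/(1−0.0966) = 0.9409 K.
Change = 0.9409 − 1.4324 = -0.49 K.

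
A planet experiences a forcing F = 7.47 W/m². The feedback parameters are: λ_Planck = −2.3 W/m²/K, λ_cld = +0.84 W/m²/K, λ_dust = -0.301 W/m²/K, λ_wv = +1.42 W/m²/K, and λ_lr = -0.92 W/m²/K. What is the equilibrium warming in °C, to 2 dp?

5.92 °C

Net feedback parameter λ = (−2.3) + (+0.84) + (-0.301) + (+1.42) + (-0.92) = -1.261 W/m²/K.
ΔT = −F/λ = −7.47/(-1.261) = 5.92 °C.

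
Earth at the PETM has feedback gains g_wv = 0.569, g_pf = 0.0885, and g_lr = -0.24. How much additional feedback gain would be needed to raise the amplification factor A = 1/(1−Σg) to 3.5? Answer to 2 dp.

0.30

Current total gain = 0.4175.
Target gain for A = 3.5: g* = 1 − 1/3.5 = 0.7143.
Additional gain needed = 0.7143 − 0.4175 = 0.30.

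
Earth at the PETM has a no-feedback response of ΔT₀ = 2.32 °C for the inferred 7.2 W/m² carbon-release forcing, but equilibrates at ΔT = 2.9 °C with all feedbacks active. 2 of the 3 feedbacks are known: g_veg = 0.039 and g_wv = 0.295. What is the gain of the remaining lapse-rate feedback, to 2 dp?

Amplification A = ΔT/ΔT₀ = 2.9/2.32 = 1.25.
Total gain g = 1 − 1/A = 1 − 1/1.25 = 0.2.
Known gains sum to 0.039 + 0.295 = 0.334.
g_lr = 0.2 − 0.334 = -0.13.

-0.13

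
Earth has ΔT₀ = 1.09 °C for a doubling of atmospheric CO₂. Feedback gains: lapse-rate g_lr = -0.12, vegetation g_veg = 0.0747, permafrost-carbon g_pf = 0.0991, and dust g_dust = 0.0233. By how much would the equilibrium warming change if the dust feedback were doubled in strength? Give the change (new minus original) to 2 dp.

0.03 °C

Original: g = 0.0771, ΔT = 1.09/(1−0.0771) = 1.1811 °C.
With doubled dust: g' = 0.1004, ΔT' = 1.09/(1−0.1004) = 1.2116 °C.
Change = 1.2116 − 1.1811 = 0.03 °C.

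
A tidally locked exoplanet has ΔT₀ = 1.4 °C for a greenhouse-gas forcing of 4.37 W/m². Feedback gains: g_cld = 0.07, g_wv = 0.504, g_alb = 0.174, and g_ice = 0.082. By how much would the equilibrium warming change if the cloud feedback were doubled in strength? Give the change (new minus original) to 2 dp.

5.76 °C

Original: g = 0.83, ΔT = 1.4/(1−0.83) = 8.2353 °C.
With doubled cloud: g' = 0.9, ΔT' = 1.4/(1−0.9) = 14.0000 °C.
Change = 14.0000 − 8.2353 = 5.76 °C.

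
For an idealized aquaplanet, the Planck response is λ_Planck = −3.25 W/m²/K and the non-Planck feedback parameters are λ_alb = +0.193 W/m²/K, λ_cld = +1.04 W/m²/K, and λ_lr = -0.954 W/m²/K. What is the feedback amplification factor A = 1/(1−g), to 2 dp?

Convert to gains: g_alb = 0.193/3.25 = 0.05938; g_cld = 1.04/3.25 = 0.32; g_lr = -0.954/3.25 = -0.2935.
Total gain g = 0.08588.
A = 1/(1 − 0.08588) = 1.09.

1.09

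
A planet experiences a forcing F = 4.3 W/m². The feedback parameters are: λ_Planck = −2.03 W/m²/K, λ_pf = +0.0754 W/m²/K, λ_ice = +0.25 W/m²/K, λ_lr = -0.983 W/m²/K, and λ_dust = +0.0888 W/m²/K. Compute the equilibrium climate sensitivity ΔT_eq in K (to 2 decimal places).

Net feedback parameter λ = (−2.03) + (+0.0754) + (+0.25) + (-0.983) + (+0.0888) = -2.5988 W/m²/K.
ΔT = −F/λ = −4.3/(-2.5988) = 1.65 K.

1.65 K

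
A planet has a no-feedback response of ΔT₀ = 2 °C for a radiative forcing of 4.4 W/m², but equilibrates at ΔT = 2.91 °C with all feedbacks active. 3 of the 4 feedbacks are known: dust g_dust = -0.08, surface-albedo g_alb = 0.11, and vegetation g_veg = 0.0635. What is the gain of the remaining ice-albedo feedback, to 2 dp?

0.22

Amplification A = ΔT/ΔT₀ = 2.91/2 = 1.455.
Total gain g = 1 − 1/A = 1 − 1/1.455 = 0.3127.
Known gains sum to -0.08 + 0.11 + 0.0635 = 0.0935.
g_ice = 0.3127 − 0.0935 = 0.22.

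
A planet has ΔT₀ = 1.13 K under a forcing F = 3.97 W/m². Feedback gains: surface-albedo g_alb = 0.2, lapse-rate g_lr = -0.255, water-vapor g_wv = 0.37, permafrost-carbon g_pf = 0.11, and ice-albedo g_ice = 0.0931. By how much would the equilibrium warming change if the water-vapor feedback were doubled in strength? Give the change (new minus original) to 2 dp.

Original: g = 0.5181, ΔT = 1.13/(1−0.5181) = 2.3449 K.
With doubled water-vapor: g' = 0.8881, ΔT' = 1.13/(1−0.8881) = 10.0983 K.
Change = 10.0983 − 2.3449 = 7.75 K.

7.75 K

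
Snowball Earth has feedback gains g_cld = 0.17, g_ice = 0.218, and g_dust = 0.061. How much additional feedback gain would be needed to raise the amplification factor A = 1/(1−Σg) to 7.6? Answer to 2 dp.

0.42

Current total gain = 0.449.
Target gain for A = 7.6: g* = 1 − 1/7.6 = 0.8684.
Additional gain needed = 0.8684 − 0.449 = 0.42.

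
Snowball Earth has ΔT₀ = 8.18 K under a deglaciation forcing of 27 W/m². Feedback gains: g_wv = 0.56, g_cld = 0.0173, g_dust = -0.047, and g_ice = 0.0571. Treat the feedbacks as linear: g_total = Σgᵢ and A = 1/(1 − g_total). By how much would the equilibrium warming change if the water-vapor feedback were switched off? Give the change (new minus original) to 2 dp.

Original: g = 0.5874, ΔT = 8.18/(1−0.5874) = 19.8255 K.
Without water-vapor: g' = 0.0274, ΔT' = 8.18/(1−0.0274) = 8.4104 K.
Change = 8.4104 − 19.8255 = -11.42 K.

-11.42 K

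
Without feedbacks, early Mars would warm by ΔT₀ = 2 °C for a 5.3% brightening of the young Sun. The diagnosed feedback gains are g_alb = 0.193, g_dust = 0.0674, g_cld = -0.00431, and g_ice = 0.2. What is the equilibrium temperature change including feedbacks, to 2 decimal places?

Total gain g = 0.193 + 0.0674 − 0.00431 + 0.2 = 0.45609.
Amplification A = 1/(1 − 0.45609) = 1.839.
ΔT = 2 × 1.839 = 3.68 °C.

3.68 °C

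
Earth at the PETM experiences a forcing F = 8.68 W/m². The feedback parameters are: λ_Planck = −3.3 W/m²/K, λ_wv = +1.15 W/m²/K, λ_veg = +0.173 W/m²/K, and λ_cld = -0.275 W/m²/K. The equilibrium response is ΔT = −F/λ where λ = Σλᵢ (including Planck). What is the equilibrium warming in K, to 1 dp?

3.9 K

Net feedback parameter λ = (−3.3) + (+1.15) + (+0.173) + (-0.275) = -2.252 W/m²/K.
ΔT = −F/λ = −8.68/(-2.252) = 3.9 K.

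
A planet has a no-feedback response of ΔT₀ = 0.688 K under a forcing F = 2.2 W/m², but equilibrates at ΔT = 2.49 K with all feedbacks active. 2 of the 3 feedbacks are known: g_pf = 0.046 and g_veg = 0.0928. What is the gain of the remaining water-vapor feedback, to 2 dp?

0.58

Amplification A = ΔT/ΔT₀ = 2.49/0.688 = 3.619.
Total gain g = 1 − 1/A = 1 − 1/3.619 = 0.7237.
Known gains sum to 0.046 + 0.0928 = 0.1388.
g_wv = 0.7237 − 0.1388 = 0.58.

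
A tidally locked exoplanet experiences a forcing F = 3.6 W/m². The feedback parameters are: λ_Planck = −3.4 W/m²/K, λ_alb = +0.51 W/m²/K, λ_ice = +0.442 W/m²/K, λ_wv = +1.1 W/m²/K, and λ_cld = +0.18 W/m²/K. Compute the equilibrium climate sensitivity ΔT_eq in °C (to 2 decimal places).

3.08 °C

Net feedback parameter λ = (−3.4) + (+0.51) + (+0.442) + (+1.1) + (+0.18) = -1.168 W/m²/K.
ΔT = −F/λ = −3.6/(-1.168) = 3.08 °C.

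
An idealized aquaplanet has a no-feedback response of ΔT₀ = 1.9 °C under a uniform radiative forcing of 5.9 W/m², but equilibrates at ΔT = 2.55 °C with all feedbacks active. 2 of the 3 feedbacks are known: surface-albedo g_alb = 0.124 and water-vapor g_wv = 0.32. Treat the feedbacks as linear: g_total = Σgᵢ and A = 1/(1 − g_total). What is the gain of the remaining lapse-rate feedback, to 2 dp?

Amplification A = ΔT/ΔT₀ = 2.55/1.9 = 1.342.
Total gain g = 1 − 1/A = 1 − 1/1.342 = 0.2548.
Known gains sum to 0.124 + 0.32 = 0.444.
g_lr = 0.2548 − 0.444 = -0.19.

-0.19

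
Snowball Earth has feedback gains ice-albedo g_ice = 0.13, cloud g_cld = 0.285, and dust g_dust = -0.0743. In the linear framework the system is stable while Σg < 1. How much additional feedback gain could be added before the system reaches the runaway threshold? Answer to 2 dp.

Current total gain = 0.13 + 0.285 − 0.0743 = 0.3407.
Margin to runaway = 1 − 0.3407 = 0.66.

0.66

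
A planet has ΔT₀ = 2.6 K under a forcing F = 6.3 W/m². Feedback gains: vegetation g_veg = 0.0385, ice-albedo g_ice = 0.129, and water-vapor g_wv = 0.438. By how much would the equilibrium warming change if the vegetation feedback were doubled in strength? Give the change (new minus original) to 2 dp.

Original: g = 0.6055, ΔT = 2.6/(1−0.6055) = 6.5906 K.
With doubled vegetation: g' = 0.644, ΔT' = 2.6/(1−0.644) = 7.3034 K.
Change = 7.3034 − 6.5906 = 0.71 K.

0.71 K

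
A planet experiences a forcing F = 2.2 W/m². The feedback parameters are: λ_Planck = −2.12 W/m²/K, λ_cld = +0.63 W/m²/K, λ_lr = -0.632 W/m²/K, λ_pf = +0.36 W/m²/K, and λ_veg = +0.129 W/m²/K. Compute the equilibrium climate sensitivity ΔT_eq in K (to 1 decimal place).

1.3 K

Net feedback parameter λ = (−2.12) + (+0.63) + (-0.632) + (+0.36) + (+0.129) = -1.633 W/m²/K.
ΔT = −F/λ = −2.2/(-1.633) = 1.3 K.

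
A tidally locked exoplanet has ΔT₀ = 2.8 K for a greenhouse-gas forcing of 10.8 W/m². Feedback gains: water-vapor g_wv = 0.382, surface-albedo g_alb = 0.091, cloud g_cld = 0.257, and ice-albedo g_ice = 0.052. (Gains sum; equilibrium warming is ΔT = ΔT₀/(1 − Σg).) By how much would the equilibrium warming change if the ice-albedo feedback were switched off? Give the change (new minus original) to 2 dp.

-2.47 K

Original: g = 0.782, ΔT = 2.8/(1−0.782) = 12.8440 K.
Without ice-albedo: g' = 0.73, ΔT' = 2.8/(1−0.73) = 10.3704 K.
Change = 10.3704 − 12.8440 = -2.47 K.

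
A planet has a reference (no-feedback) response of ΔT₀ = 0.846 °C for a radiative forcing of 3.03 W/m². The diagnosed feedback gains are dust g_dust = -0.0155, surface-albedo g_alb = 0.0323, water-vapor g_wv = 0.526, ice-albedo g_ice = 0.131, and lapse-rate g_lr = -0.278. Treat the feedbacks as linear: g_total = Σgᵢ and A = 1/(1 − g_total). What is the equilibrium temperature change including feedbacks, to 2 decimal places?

Total gain g = -0.0155 + 0.0323 + 0.526 + 0.131 − 0.278 = 0.3958.
Amplification A = 1/(1 − 0.3958) = 1.655.
ΔT = 0.846 × 1.655 = 1.40 °C.

1.40 °C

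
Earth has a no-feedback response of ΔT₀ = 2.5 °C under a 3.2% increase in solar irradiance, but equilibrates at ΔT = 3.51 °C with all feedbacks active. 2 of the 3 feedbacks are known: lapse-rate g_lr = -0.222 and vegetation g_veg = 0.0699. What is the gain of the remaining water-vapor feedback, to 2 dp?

0.44

Amplification A = ΔT/ΔT₀ = 3.51/2.5 = 1.404.
Total gain g = 1 − 1/A = 1 − 1/1.404 = 0.2877.
Known gains sum to -0.222 + 0.0699 = -0.1521.
g_wv = 0.2877 + 0.1521 = 0.44.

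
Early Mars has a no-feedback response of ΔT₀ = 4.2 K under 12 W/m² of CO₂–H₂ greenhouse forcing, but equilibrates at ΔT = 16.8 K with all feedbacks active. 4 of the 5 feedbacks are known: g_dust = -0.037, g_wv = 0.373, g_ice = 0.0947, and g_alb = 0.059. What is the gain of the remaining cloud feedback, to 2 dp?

0.26

Amplification A = ΔT/ΔT₀ = 16.8/4.2 = 4.
Total gain g = 1 − 1/A = 1 − 1/4 = 0.75.
Known gains sum to -0.037 + 0.373 + 0.0947 + 0.059 = 0.4897.
g_cld = 0.75 − 0.4897 = 0.26.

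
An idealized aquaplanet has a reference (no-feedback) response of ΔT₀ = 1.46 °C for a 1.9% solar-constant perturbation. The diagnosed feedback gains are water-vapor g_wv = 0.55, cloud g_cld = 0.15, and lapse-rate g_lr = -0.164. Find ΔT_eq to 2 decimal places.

Total gain g = 0.55 + 0.15 − 0.164 = 0.536.
Amplification A = 1/(1 − 0.536) = 2.155.
ΔT = 1.46 × 2.155 = 3.15 °C.

3.15 °C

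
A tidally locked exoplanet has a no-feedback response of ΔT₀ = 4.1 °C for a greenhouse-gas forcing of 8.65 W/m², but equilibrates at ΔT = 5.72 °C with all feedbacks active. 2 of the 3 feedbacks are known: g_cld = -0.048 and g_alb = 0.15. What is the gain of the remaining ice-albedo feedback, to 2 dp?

0.18

Amplification A = ΔT/ΔT₀ = 5.72/4.1 = 1.395.
Total gain g = 1 − 1/A = 1 − 1/1.395 = 0.2832.
Known gains sum to -0.048 + 0.15 = 0.102.
g_ice = 0.2832 − 0.102 = 0.18.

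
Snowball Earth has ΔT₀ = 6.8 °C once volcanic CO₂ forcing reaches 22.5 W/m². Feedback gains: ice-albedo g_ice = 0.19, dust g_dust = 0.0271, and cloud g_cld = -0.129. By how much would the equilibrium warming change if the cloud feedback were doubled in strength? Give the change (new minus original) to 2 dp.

Original: g = 0.0881, ΔT = 6.8/(1−0.0881) = 7.4570 °C.
With doubled cloud: g' = -0.0409, ΔT' = 6.8/(1+0.0409) = 6.5328 °C.
Change = 6.5328 − 7.4570 = -0.92 °C.

-0.92 °C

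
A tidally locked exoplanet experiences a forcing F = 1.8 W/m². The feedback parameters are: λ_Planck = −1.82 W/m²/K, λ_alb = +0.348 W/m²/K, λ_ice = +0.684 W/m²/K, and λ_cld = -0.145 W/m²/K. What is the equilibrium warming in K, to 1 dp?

1.9 K

Net feedback parameter λ = (−1.82) + (+0.348) + (+0.684) + (-0.145) = -0.933 W/m²/K.
ΔT = −F/λ = −1.8/(-0.933) = 1.9 K.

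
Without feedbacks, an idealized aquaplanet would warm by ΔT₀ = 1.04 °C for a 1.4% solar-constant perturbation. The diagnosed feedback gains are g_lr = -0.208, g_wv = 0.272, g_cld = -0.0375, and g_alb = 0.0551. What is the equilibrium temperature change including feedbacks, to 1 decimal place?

1.1 °C

Total gain g = -0.208 + 0.272 − 0.0375 + 0.0551 = 0.0816.
Amplification A = 1/(1 − 0.0816) = 1.089.
ΔT = 1.04 × 1.089 = 1.1 °C.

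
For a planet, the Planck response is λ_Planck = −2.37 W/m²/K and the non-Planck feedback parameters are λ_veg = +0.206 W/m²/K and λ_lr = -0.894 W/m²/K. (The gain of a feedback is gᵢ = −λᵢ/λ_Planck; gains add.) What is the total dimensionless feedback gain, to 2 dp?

Convert to gains: g_veg = 0.206/2.37 = 0.08692; g_lr = -0.894/2.37 = -0.3772.
Total gain g = -0.29028.

-0.29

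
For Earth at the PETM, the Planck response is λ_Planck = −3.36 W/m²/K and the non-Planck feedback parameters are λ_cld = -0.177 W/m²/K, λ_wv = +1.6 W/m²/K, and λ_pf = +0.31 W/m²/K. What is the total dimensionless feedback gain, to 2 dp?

0.52

Convert to gains: g_cld = -0.177/3.36 = -0.05268; g_wv = 1.6/3.36 = 0.4762; g_pf = 0.31/3.36 = 0.09226.
Total gain g = 0.51578.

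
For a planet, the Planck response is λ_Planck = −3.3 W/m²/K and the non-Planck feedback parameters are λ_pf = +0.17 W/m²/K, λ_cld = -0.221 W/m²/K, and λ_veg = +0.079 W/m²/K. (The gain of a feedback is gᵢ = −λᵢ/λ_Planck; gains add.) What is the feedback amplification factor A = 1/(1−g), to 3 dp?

Convert to gains: g_pf = 0.17/3.3 = 0.05152; g_cld = -0.221/3.3 = -0.06697; g_veg = 0.079/3.3 = 0.02394.
Total gain g = 0.00849.
A = 1/(1 − 0.00849) = 1.009.

1.009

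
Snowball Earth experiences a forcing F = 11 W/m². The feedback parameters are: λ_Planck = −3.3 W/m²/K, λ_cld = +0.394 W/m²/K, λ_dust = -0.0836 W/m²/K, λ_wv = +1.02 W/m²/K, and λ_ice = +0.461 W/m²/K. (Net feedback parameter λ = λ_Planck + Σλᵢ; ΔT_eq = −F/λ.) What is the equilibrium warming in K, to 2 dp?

7.29 K

Net feedback parameter λ = (−3.3) + (+0.394) + (-0.0836) + (+1.02) + (+0.461) = -1.5086 W/m²/K.
ΔT = −F/λ = −11/(-1.5086) = 7.29 K.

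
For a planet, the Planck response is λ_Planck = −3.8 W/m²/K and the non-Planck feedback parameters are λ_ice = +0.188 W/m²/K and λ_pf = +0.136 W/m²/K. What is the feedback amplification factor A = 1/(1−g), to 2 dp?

Convert to gains: g_ice = 0.188/3.8 = 0.04947; g_pf = 0.136/3.8 = 0.03579.
Total gain g = 0.08526.
A = 1/(1 − 0.08526) = 1.09.

1.09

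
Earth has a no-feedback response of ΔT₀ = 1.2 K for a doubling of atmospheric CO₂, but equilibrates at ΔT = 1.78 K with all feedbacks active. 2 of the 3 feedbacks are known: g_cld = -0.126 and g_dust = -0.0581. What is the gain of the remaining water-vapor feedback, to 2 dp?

Amplification A = ΔT/ΔT₀ = 1.78/1.2 = 1.483.
Total gain g = 1 − 1/A = 1 − 1/1.483 = 0.3257.
Known gains sum to -0.126 − 0.0581 = -0.1841.
g_wv = 0.3257 + 0.1841 = 0.51.

0.51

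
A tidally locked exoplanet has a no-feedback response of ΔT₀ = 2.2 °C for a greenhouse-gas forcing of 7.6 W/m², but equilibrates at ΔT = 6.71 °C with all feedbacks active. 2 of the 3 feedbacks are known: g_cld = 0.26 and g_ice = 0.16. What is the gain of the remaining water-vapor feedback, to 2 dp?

0.25

Amplification A = ΔT/ΔT₀ = 6.71/2.2 = 3.05.
Total gain g = 1 − 1/A = 1 − 1/3.05 = 0.6721.
Known gains sum to 0.26 + 0.16 = 0.42.
g_wv = 0.6721 − 0.42 = 0.25.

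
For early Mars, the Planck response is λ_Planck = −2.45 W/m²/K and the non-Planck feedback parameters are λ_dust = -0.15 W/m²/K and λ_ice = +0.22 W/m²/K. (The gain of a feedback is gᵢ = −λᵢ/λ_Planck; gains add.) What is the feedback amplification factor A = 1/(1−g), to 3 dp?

1.029

Convert to gains: g_dust = -0.15/2.45 = -0.06122; g_ice = 0.22/2.45 = 0.0898.
Total gain g = 0.02858.
A = 1/(1 − 0.02858) = 1.029.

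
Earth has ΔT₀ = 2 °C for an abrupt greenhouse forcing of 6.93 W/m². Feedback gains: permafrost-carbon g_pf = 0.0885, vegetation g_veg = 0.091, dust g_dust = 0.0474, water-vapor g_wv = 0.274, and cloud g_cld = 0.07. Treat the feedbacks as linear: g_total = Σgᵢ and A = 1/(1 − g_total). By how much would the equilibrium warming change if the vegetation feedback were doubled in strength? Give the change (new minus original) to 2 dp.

Original: g = 0.5709, ΔT = 2/(1−0.5709) = 4.6609 °C.
With doubled vegetation: g' = 0.6619, ΔT' = 2/(1−0.6619) = 5.9154 °C.
Change = 5.9154 − 4.6609 = 1.25 °C.

1.25 °C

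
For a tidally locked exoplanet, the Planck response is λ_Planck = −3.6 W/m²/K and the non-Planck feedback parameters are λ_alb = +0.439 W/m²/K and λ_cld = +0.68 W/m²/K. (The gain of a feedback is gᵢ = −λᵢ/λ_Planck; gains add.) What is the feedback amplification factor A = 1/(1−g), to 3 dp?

1.451

Convert to gains: g_alb = 0.439/3.6 = 0.1219; g_cld = 0.68/3.6 = 0.1889.
Total gain g = 0.3108.
A = 1/(1 − 0.3108) = 1.451.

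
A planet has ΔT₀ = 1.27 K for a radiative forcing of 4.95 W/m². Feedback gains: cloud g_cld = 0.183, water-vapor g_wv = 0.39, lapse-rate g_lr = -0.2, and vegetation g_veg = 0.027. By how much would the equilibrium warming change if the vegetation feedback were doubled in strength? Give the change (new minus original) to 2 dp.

0.10 K

Original: g = 0.4, ΔT = 1.27/(1−0.4) = 2.1167 K.
With doubled vegetation: g' = 0.427, ΔT' = 1.27/(1−0.427) = 2.2164 K.
Change = 2.2164 − 2.1167 = 0.10 K.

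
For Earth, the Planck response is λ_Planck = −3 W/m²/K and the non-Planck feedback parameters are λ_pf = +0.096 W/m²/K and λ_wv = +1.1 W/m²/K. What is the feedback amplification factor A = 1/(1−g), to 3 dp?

1.663

Convert to gains: g_pf = 0.096/3 = 0.032; g_wv = 1.1/3 = 0.3667.
Total gain g = 0.3987.
A = 1/(1 − 0.3987) = 1.663.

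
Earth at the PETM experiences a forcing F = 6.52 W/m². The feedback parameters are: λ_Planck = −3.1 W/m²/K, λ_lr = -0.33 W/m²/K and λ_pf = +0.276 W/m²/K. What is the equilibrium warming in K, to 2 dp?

2.07 K

Net feedback parameter λ = (−3.1) + (-0.33) + (+0.276) = -3.154 W/m²/K.
ΔT = −F/λ = −6.52/(-3.154) = 2.07 K.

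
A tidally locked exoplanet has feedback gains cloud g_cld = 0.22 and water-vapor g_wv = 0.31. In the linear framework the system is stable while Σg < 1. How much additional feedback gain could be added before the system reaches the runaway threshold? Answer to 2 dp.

0.47

Current total gain = 0.22 + 0.31 = 0.53.
Margin to runaway = 1 − 0.53 = 0.47.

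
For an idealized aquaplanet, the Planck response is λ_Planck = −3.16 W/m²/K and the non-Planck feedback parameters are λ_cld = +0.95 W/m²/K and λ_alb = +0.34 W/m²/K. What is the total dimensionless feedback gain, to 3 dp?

Convert to gains: g_cld = 0.95/3.16 = 0.3006; g_alb = 0.34/3.16 = 0.1076.
Total gain g = 0.4082.

0.408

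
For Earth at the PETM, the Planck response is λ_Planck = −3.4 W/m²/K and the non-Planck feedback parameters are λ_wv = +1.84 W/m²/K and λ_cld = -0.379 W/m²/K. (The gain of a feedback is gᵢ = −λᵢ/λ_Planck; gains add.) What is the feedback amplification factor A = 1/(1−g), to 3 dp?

1.753

Convert to gains: g_wv = 1.84/3.4 = 0.5412; g_cld = -0.379/3.4 = -0.1115.
Total gain g = 0.4297.
A = 1/(1 − 0.4297) = 1.753.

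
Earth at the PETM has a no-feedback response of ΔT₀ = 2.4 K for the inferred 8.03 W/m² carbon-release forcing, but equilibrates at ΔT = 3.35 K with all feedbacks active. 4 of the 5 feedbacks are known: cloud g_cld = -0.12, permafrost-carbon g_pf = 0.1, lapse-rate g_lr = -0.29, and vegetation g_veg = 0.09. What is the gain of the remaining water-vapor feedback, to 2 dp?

0.50

Amplification A = ΔT/ΔT₀ = 3.35/2.4 = 1.396.
Total gain g = 1 − 1/A = 1 − 1/1.396 = 0.2837.
Known gains sum to -0.12 + 0.1 − 0.29 + 0.09 = -0.22.
g_wv = 0.2837 + 0.22 = 0.50.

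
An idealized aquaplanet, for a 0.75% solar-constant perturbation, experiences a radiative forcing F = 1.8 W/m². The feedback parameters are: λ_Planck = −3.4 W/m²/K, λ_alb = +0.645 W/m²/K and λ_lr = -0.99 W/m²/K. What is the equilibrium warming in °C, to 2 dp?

0.48 °C

Net feedback parameter λ = (−3.4) + (+0.645) + (-0.99) = -3.745 W/m²/K.
ΔT = −F/λ = −1.8/(-3.745) = 0.48 °C.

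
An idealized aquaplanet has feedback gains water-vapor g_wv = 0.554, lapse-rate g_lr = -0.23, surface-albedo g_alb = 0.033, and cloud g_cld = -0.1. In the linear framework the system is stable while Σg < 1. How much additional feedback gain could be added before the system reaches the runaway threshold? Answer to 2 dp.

Current total gain = 0.554 − 0.23 + 0.033 − 0.1 = 0.257.
Margin to runaway = 1 − 0.257 = 0.74.

0.74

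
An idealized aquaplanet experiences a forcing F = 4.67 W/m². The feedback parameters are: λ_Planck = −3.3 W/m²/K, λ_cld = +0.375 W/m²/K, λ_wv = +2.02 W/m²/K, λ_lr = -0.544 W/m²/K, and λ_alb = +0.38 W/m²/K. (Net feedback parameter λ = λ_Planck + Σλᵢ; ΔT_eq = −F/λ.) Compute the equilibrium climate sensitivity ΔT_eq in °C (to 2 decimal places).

Net feedback parameter λ = (−3.3) + (+0.375) + (+2.02) + (-0.544) + (+0.38) = -1.069 W/m²/K.
ΔT = −F/λ = −4.67/(-1.069) = 4.37 °C.

4.37 °C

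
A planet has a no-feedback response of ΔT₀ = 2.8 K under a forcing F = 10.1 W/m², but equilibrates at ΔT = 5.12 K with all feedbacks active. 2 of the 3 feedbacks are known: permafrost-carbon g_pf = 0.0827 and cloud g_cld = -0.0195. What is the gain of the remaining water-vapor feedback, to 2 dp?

0.39

Amplification A = ΔT/ΔT₀ = 5.12/2.8 = 1.829.
Total gain g = 1 − 1/A = 1 − 1/1.829 = 0.4533.
Known gains sum to 0.0827 − 0.0195 = 0.0632.
g_wv = 0.4533 − 0.0632 = 0.39.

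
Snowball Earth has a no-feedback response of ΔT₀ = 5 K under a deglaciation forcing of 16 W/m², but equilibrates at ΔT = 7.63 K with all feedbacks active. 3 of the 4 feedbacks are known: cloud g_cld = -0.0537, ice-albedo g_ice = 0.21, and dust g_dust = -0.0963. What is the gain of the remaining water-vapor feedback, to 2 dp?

0.28

Amplification A = ΔT/ΔT₀ = 7.63/5 = 1.526.
Total gain g = 1 − 1/A = 1 − 1/1.526 = 0.3447.
Known gains sum to -0.0537 + 0.21 − 0.0963 = 0.06.
g_wv = 0.3447 − 0.06 = 0.28.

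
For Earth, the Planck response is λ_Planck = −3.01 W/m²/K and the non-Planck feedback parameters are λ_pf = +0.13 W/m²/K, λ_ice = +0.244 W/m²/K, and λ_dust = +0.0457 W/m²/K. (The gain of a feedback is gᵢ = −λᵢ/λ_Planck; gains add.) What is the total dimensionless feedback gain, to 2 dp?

Convert to gains: g_pf = 0.13/3.01 = 0.04319; g_ice = 0.244/3.01 = 0.08106; g_dust = 0.0457/3.01 = 0.01518.
Total gain g = 0.13943.

0.14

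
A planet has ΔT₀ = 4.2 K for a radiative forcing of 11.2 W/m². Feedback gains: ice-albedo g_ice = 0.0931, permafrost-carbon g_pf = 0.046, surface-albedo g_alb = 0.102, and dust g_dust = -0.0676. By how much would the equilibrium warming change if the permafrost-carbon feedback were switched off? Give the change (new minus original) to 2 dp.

-0.27 K

Original: g = 0.1735, ΔT = 4.2/(1−0.1735) = 5.0817 K.
Without permafrost-carbon: g' = 0.1275, ΔT' = 4.2/(1−0.1275) = 4.8138 K.
Change = 4.8138 − 5.0817 = -0.27 K.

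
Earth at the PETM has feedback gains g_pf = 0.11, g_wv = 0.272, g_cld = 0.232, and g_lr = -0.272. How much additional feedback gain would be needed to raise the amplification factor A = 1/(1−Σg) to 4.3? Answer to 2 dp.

0.43

Current total gain = 0.342.
Target gain for A = 4.3: g* = 1 − 1/4.3 = 0.7674.
Additional gain needed = 0.7674 − 0.342 = 0.43.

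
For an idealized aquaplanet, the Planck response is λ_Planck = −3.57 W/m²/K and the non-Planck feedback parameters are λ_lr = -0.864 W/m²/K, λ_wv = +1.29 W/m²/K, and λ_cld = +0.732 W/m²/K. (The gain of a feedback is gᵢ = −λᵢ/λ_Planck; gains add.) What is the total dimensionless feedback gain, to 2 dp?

0.32

Convert to gains: g_lr = -0.864/3.57 = -0.242; g_wv = 1.29/3.57 = 0.3613; g_cld = 0.732/3.57 = 0.205.
Total gain g = 0.3243.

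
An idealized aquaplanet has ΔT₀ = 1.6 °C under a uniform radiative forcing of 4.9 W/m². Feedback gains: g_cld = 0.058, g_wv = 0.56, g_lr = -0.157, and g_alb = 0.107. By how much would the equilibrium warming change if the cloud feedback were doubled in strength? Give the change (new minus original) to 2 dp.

0.57 °C

Original: g = 0.568, ΔT = 1.6/(1−0.568) = 3.7037 °C.
With doubled cloud: g' = 0.626, ΔT' = 1.6/(1−0.626) = 4.2781 °C.
Change = 4.2781 − 3.7037 = 0.57 °C.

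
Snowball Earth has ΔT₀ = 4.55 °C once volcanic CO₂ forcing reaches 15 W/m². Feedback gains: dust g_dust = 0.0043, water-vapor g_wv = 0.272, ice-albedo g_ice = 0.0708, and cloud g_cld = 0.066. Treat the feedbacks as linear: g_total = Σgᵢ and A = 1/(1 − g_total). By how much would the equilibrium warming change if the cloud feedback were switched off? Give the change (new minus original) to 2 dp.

Original: g = 0.4131, ΔT = 4.55/(1−0.4131) = 7.7526 °C.
Without cloud: g' = 0.3471, ΔT' = 4.55/(1−0.3471) = 6.9689 °C.
Change = 6.9689 − 7.7526 = -0.78 °C.

-0.78 °C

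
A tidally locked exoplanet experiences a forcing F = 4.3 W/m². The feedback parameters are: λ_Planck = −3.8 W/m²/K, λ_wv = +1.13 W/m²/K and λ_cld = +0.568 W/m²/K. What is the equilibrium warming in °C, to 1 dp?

2.0 °C

Net feedback parameter λ = (−3.8) + (+1.13) + (+0.568) = -2.102 W/m²/K.
ΔT = −F/λ = −4.3/(-2.102) = 2.0 °C.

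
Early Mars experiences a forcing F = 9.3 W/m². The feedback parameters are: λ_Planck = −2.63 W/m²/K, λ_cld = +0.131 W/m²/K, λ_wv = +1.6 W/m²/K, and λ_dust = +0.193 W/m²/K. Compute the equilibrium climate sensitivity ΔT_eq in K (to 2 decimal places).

Net feedback parameter λ = (−2.63) + (+0.131) + (+1.6) + (+0.193) = -0.706 W/m²/K.
ΔT = −F/λ = −9.3/(-0.706) = 13.17 K.

13.17 K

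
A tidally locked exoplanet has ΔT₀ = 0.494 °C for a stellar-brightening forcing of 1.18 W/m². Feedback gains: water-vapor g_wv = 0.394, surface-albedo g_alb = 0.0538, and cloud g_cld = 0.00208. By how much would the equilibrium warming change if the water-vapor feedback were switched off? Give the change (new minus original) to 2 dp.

-0.37 °C

Original: g = 0.44988, ΔT = 0.494/(1−0.44988) = 0.8980 °C.
Without water-vapor: g' = 0.05588, ΔT' = 0.494/(1−0.05588) = 0.5232 °C.
Change = 0.5232 − 0.8980 = -0.37 °C.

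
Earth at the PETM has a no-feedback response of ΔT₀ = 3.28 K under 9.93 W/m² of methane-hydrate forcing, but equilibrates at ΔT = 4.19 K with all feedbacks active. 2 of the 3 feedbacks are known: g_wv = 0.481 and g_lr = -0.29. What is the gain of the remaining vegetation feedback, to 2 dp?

Amplification A = ΔT/ΔT₀ = 4.19/3.28 = 1.277.
Total gain g = 1 − 1/A = 1 − 1/1.277 = 0.2169.
Known gains sum to 0.481 − 0.29 = 0.191.
g_veg = 0.2169 − 0.191 = 0.03.

0.03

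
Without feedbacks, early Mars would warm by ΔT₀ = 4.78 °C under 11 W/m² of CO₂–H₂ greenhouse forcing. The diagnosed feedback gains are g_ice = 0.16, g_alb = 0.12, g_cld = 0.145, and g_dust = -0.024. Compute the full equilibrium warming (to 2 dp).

7.98 °C

Total gain g = 0.16 + 0.12 + 0.145 − 0.024 = 0.401.
Amplification A = 1/(1 − 0.401) = 1.669.
ΔT = 4.78 × 1.669 = 7.98 °C.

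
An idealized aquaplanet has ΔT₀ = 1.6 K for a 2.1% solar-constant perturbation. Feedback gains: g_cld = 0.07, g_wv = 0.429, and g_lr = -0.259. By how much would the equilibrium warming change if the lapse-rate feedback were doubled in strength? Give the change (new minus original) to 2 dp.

Original: g = 0.24, ΔT = 1.6/(1−0.24) = 2.1053 K.
With doubled lapse-rate: g' = -0.019, ΔT' = 1.6/(1+0.019) = 1.5702 K.
Change = 1.5702 − 2.1053 = -0.54 K.

-0.54 K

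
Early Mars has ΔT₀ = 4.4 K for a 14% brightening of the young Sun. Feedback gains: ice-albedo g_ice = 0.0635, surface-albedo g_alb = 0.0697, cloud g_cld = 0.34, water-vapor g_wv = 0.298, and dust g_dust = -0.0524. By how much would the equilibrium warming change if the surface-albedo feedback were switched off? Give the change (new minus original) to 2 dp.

-3.11 K

Original: g = 0.7188, ΔT = 4.4/(1−0.7188) = 15.6472 K.
Without surface-albedo: g' = 0.6491, ΔT' = 4.4/(1−0.6491) = 12.5392 K.
Change = 12.5392 − 15.6472 = -3.11 K.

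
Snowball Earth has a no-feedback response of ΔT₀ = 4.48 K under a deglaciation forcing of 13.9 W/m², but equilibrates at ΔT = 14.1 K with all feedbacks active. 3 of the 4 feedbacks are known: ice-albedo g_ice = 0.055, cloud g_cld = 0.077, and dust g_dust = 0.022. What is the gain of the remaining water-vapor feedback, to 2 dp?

Amplification A = ΔT/ΔT₀ = 14.1/4.48 = 3.147.
Total gain g = 1 − 1/A = 1 − 1/3.147 = 0.6822.
Known gains sum to 0.055 + 0.077 + 0.022 = 0.154.
g_wv = 0.6822 − 0.154 = 0.53.

0.53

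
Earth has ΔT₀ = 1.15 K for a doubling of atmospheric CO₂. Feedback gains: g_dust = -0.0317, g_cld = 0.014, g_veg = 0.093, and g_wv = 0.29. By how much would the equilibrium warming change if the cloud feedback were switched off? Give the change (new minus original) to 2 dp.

-0.04 K

Original: g = 0.3653, ΔT = 1.15/(1−0.3653) = 1.8119 K.
Without cloud: g' = 0.3513, ΔT' = 1.15/(1−0.3513) = 1.7728 K.
Change = 1.7728 − 1.8119 = -0.04 K.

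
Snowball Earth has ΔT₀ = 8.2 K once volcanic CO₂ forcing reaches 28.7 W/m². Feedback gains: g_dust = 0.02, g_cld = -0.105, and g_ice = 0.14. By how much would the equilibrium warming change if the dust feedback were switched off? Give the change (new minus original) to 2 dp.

Original: g = 0.055, ΔT = 8.2/(1−0.055) = 8.6772 K.
Without dust: g' = 0.035, ΔT' = 8.2/(1−0.035) = 8.4974 K.
Change = 8.4974 − 8.6772 = -0.18 K.

-0.18 K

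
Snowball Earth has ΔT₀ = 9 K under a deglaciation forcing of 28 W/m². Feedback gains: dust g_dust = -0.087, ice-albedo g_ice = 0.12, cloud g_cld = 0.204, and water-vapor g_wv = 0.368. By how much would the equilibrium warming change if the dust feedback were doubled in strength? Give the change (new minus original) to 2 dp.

Original: g = 0.605, ΔT = 9/(1−0.605) = 22.7848 K.
With doubled dust: g' = 0.518, ΔT' = 9/(1−0.518) = 18.6722 K.
Change = 18.6722 − 22.7848 = -4.11 K.

-4.11 K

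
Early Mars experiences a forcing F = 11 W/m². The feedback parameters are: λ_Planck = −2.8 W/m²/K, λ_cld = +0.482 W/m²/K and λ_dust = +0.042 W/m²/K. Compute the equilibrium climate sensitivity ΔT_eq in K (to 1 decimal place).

4.8 K

Net feedback parameter λ = (−2.8) + (+0.482) + (+0.042) = -2.276 W/m²/K.
ΔT = −F/λ = −11/(-2.276) = 4.8 K.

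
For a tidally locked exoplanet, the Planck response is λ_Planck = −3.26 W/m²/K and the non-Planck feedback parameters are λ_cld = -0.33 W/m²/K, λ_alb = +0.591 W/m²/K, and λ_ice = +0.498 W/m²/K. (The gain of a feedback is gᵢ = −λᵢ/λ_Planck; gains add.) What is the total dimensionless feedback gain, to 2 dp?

0.23

Convert to gains: g_cld = -0.33/3.26 = -0.1012; g_alb = 0.591/3.26 = 0.1813; g_ice = 0.498/3.26 = 0.1528.
Total gain g = 0.2329.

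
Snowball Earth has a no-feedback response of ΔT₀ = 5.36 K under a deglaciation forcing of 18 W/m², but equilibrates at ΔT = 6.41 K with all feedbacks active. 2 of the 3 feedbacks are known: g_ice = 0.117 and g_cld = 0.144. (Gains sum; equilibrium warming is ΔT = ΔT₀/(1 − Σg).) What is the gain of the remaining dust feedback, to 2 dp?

-0.10

Amplification A = ΔT/ΔT₀ = 6.41/5.36 = 1.196.
Total gain g = 1 − 1/A = 1 − 1/1.196 = 0.1639.
Known gains sum to 0.117 + 0.144 = 0.261.
g_dust = 0.1639 − 0.261 = -0.10.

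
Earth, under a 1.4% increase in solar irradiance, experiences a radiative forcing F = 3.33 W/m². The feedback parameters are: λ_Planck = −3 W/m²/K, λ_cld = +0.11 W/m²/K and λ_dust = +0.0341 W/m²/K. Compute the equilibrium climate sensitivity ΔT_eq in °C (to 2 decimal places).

Net feedback parameter λ = (−3) + (+0.11) + (+0.0341) = -2.8559 W/m²/K.
ΔT = −F/λ = −3.33/(-2.8559) = 1.17 °C.

1.17 °C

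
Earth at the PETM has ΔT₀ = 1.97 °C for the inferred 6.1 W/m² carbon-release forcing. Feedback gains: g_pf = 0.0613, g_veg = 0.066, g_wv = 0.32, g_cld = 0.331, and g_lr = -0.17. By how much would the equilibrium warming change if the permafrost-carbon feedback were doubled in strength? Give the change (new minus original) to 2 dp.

0.93 °C

Original: g = 0.6083, ΔT = 1.97/(1−0.6083) = 5.0294 °C.
With doubled permafrost-carbon: g' = 0.6696, ΔT' = 1.97/(1−0.6696) = 5.9625 °C.
Change = 5.9625 − 5.0294 = 0.93 °C.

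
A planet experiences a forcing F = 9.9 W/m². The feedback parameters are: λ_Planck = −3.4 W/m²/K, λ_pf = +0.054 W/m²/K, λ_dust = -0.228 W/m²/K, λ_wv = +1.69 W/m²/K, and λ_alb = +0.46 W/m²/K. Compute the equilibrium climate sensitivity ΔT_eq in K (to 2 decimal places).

6.95 K

Net feedback parameter λ = (−3.4) + (+0.054) + (-0.228) + (+1.69) + (+0.46) = -1.424 W/m²/K.
ΔT = −F/λ = −9.9/(-1.424) = 6.95 K.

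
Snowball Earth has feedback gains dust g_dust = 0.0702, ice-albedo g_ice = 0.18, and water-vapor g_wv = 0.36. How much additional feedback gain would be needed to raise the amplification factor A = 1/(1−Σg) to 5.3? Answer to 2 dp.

Current total gain = 0.6102.
Target gain for A = 5.3: g* = 1 − 1/5.3 = 0.8113.
Additional gain needed = 0.8113 − 0.6102 = 0.20.

0.20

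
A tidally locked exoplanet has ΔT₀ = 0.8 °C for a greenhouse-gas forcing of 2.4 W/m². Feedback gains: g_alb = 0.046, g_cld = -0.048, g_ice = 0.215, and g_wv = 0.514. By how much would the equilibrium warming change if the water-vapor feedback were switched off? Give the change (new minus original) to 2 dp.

-1.91 °C

Original: g = 0.727, ΔT = 0.8/(1−0.727) = 2.9304 °C.
Without water-vapor: g' = 0.213, ΔT' = 0.8/(1−0.213) = 1.0165 °C.
Change = 1.0165 − 2.9304 = -1.91 °C.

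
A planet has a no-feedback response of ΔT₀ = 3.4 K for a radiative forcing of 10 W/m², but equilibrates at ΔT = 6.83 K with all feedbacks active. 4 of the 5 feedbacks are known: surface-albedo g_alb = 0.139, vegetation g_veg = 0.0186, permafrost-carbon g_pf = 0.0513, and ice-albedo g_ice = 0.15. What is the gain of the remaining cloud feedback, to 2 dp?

0.14

Amplification A = ΔT/ΔT₀ = 6.83/3.4 = 2.009.
Total gain g = 1 − 1/A = 1 − 1/2.009 = 0.5022.
Known gains sum to 0.139 + 0.0186 + 0.0513 + 0.15 = 0.3589.
g_cld = 0.5022 − 0.3589 = 0.14.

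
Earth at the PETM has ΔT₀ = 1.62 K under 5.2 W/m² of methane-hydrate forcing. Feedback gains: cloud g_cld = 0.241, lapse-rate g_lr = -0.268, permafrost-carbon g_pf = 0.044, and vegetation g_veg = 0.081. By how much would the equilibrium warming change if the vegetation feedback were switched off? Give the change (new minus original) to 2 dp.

Original: g = 0.098, ΔT = 1.62/(1−0.098) = 1.7960 K.
Without vegetation: g' = 0.017, ΔT' = 1.62/(1−0.017) = 1.6480 K.
Change = 1.6480 − 1.7960 = -0.15 K.

-0.15 K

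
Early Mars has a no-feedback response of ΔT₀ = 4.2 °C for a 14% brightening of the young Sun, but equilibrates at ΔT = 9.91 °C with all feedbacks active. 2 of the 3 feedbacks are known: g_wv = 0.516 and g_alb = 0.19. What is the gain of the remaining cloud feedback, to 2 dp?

-0.13

Amplification A = ΔT/ΔT₀ = 9.91/4.2 = 2.36.
Total gain g = 1 − 1/A = 1 − 1/2.36 = 0.5763.
Known gains sum to 0.516 + 0.19 = 0.706.
g_cld = 0.5763 − 0.706 = -0.13.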